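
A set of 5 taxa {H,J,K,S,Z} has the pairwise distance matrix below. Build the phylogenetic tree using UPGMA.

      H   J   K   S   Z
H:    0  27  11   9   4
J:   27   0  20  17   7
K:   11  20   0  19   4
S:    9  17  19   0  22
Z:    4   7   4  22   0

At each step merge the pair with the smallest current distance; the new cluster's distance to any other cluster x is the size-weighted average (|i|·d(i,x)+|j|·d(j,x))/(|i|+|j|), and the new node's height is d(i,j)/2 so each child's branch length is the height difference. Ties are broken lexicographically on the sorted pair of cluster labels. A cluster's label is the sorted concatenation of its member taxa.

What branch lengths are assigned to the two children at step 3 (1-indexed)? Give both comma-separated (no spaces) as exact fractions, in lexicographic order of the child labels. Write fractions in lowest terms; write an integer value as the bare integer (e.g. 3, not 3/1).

55/12,25/3

step 1: merge (H,Z) at d=4; branch lengths H→2, Z→2; new cluster HZ
  updated: d(HZ,J)=17, d(HZ,K)=15/2, d(HZ,S)=31/2
step 2: merge (HZ,K) at d=15/2; branch lengths HZ→7/4, K→15/4; new cluster HKZ
  updated: d(HKZ,J)=18, d(HKZ,S)=50/3
step 3: merge (HKZ,S) at d=50/3; branch lengths HKZ→55/12, S→25/3; new cluster HKSZ
  updated: d(HKSZ,J)=71/4
step 4: merge (HKSZ,J) at d=71/4; branch lengths HKSZ→13/24, J→71/8; new cluster HJKSZ
final tree: ((((H:2,Z:2):7/4,K:15/4):55/12,S:25/3):13/24,J:71/8)
total length: 191/6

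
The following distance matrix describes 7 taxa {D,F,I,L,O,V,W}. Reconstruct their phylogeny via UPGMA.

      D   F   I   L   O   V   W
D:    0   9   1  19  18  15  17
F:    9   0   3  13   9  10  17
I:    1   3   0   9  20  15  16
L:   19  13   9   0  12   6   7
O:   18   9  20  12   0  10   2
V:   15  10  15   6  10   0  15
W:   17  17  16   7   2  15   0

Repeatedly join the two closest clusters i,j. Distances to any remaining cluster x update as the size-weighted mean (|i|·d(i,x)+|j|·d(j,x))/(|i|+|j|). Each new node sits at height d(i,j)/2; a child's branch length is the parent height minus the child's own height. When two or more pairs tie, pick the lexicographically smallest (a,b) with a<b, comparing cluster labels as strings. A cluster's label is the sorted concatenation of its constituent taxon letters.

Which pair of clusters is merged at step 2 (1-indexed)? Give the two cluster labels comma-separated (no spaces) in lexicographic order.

step 1: merge (D,I) at d=1; branch lengths D→1/2, I→1/2; new cluster DI
  updated: d(DI,F)=6, d(DI,L)=14, d(DI,O)=19, d(DI,V)=15, d(DI,W)=33/2
step 2: merge (O,W) at d=2; branch lengths O→1, W→1; new cluster OW
  updated: d(DI,OW)=71/4, d(F,OW)=13, d(L,OW)=19/2, d(OW,V)=25/2
step 3: merge (DI,F) at d=6; branch lengths DI→5/2, F→3; new cluster DFI
  updated: d(DFI,L)=41/3, d(DFI,OW)=97/6, d(DFI,V)=40/3
step 4: merge (L,V) at d=6; branch lengths L→3, V→3; new cluster LV
  updated: d(DFI,LV)=27/2, d(LV,OW)=11
step 5: merge (LV,OW) at d=11; branch lengths LV→5/2, OW→9/2; new cluster LOVW
  updated: d(DFI,LOVW)=89/6
step 6: merge (DFI,LOVW) at d=89/6; branch lengths DFI→53/12, LOVW→23/12; new cluster DFILOVW
final tree: (((D:1/2,I:1/2):5/2,F:3):53/12,((L:3,V:3):5/2,(O:1,W:1):9/2):23/12)
total length: 167/6

O,W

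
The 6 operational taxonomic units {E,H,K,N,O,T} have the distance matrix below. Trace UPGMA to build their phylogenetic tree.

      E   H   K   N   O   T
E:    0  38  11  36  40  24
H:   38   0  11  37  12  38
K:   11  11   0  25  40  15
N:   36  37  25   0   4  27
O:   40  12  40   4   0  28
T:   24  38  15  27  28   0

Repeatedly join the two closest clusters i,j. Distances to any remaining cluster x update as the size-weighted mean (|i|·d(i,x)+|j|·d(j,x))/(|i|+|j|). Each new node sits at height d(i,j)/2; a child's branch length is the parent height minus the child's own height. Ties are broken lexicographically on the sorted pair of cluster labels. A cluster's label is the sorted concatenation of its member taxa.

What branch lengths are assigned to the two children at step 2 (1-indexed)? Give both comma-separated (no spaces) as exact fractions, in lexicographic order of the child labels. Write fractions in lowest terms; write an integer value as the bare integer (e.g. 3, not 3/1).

11/2,11/2

iteration 1: select N,O (d=4); attach at lengths (2, 2); label the merged cluster NO
  updated: d(E,NO)=38, d(H,NO)=49/2, d(K,NO)=65/2, d(NO,T)=55/2
iteration 2: select E,K (d=11); attach at lengths (11/2, 11/2); label the merged cluster EK
  updated: d(EK,H)=49/2, d(EK,NO)=141/4, d(EK,T)=39/2
iteration 3: select EK,T (d=39/2); attach at lengths (17/4, 39/4); label the merged cluster EKT
  updated: d(EKT,H)=29, d(EKT,NO)=98/3
iteration 4: select H,NO (d=49/2); attach at lengths (49/4, 41/4); label the merged cluster HNO
  updated: d(EKT,HNO)=283/9
iteration 5: select EKT,HNO (d=283/9); attach at lengths (215/36, 125/36); label the merged cluster EHKNOT
final tree: (((E:11/2,K:11/2):17/4,T:39/4):215/36,(H:49/4,(N:2,O:2):41/4):125/36)
total length: 1097/18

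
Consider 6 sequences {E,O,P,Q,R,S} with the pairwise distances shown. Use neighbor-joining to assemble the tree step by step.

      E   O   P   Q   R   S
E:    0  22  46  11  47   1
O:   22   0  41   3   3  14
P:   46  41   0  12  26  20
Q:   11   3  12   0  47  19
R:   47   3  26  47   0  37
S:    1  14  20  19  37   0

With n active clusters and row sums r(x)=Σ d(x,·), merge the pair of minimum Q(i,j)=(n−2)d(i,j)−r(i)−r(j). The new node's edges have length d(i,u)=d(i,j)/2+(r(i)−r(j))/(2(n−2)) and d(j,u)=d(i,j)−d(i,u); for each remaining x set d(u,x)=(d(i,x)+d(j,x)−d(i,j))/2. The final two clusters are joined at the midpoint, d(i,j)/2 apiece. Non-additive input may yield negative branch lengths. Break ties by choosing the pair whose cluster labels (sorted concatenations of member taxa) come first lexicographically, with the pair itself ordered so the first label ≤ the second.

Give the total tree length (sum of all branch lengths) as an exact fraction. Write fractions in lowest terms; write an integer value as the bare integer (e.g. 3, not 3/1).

397/8

1. join O+R (d=3, Q=-231) ⇒ OR; edges |O|=-65/8, |R|=89/8
  updated: d(E,OR)=33, d(OR,P)=32, d(OR,Q)=47/2, d(OR,S)=24
2. join E+S (d=1, Q=-152) ⇒ ES; edges |E|=5, |S|=-4
  updated: d(ES,OR)=28, d(ES,P)=65/2, d(ES,Q)=29/2
3. join ES+OR (d=28, Q=-205/2) ⇒ EORS; edges |ES|=95/8, |OR|=129/8
  updated: d(EORS,P)=73/4, d(EORS,Q)=5
4. join EORS+P (d=73/4, Q=-141/4) ⇒ EOPRS; edges |EORS|=45/8, |P|=101/8
  updated: d(EOPRS,Q)=-5/8
5. join EOPRS+Q (d=-5/8) ⇒ EOPQRS; edges |EOPRS|=-5/16, |Q|=-5/16
final tree: ((((E:5,S:-4):95/8,(O:-65/8,R:89/8):129/8):45/8,P:101/8):-5/16,Q:-5/16)
total length: 397/8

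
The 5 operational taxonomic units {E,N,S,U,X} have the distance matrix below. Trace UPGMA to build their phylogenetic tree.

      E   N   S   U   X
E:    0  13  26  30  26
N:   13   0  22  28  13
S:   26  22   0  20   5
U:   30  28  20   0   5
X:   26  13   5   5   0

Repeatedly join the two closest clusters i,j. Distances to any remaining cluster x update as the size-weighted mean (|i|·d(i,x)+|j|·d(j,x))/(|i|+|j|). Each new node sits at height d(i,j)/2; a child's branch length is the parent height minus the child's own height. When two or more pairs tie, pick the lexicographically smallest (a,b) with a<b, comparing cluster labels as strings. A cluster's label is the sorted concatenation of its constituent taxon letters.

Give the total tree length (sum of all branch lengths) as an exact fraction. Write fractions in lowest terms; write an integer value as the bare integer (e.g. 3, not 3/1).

473/12

step 1: merge (S,X) at d=5; branch lengths S→5/2, X→5/2; new cluster SX
  updated: d(E,SX)=26, d(N,SX)=35/2, d(SX,U)=25/2
step 2: merge (SX,U) at d=25/2; branch lengths SX→15/4, U→25/4; new cluster SUX
  updated: d(E,SUX)=82/3, d(N,SUX)=21
step 3: merge (E,N) at d=13; branch lengths E→13/2, N→13/2; new cluster EN
  updated: d(EN,SUX)=145/6
step 4: merge (EN,SUX) at d=145/6; branch lengths EN→67/12, SUX→35/6; new cluster ENSUX
final tree: ((E:13/2,N:13/2):67/12,((S:5/2,X:5/2):15/4,U:25/4):35/6)
total length: 473/12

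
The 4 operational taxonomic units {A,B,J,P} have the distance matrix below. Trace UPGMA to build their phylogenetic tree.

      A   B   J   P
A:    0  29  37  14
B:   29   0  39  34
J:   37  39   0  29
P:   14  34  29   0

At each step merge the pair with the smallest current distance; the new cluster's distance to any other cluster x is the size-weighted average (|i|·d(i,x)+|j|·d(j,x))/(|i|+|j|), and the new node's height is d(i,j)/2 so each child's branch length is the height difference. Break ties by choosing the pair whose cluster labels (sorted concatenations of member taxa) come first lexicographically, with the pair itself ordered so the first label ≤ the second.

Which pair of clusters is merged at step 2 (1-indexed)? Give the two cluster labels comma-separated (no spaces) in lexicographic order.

1. join A+P (d=14) ⇒ AP; edges |A|=7, |P|=7
  updated: d(AP,B)=63/2, d(AP,J)=33
2. join AP+B (d=63/2) ⇒ ABP; edges |AP|=35/4, |B|=63/4
  updated: d(ABP,J)=35
3. join ABP+J (d=35) ⇒ ABJP; edges |ABP|=7/4, |J|=35/2
final tree: (((A:7,P:7):35/4,B:63/4):7/4,J:35/2)
total length: 231/4

AP,B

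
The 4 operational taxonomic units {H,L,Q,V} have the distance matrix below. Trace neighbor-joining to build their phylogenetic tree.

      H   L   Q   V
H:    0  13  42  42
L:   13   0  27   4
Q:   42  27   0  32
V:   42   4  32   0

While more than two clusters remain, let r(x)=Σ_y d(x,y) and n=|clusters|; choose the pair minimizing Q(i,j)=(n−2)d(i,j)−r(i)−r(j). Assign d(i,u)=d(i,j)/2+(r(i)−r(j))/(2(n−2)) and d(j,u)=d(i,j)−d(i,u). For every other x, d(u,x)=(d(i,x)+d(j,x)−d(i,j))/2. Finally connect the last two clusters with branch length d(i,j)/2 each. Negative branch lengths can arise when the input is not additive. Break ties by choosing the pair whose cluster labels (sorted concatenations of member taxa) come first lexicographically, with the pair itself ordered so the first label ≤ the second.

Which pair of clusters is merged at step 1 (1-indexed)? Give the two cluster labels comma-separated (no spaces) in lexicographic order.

step 1: merge (H,L) at d=13, Q=-115; branch lengths H→79/4, L→-27/4; new cluster HL
  updated: d(HL,Q)=28, d(HL,V)=33/2
step 2: merge (HL,Q) at d=28, Q=-153/2; branch lengths HL→25/4, Q→87/4; new cluster HLQ
  updated: d(HLQ,V)=41/4
step 3: merge (HLQ,V) at d=41/4; branch lengths HLQ→41/8, V→41/8; new cluster HLQV
final tree: (((H:79/4,L:-27/4):25/4,Q:87/4):41/8,V:41/8)
total length: 205/4

H,L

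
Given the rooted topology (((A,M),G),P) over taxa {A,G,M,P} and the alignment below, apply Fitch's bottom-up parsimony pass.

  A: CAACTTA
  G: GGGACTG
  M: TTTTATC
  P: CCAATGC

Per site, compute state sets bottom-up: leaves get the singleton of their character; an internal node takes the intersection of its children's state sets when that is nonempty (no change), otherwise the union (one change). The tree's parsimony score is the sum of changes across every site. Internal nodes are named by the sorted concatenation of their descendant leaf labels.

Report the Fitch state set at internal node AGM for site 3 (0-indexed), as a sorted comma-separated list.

A,C,T

AM@0: {C} ∪ {T} = {C,T} (union, +1)
AGM@0: {C,T} ∪ {G} = {C,G,T} (union, +1)
AGMP@0: {C,G,T} ∩ {C} = {C} (intersection, +0)
AM@1: {A} ∪ {T} = {A,T} (union, +1)
AGM@1: {A,T} ∪ {G} = {A,G,T} (union, +1)
AGMP@1: {A,G,T} ∪ {C} = {A,C,G,T} (union, +1)
AM@2: {A} ∪ {T} = {A,T} (union, +1)
AGM@2: {A,T} ∪ {G} = {A,G,T} (union, +1)
AGMP@2: {A,G,T} ∩ {A} = {A} (intersection, +0)
AM@3: {C} ∪ {T} = {C,T} (union, +1)
AGM@3: {C,T} ∪ {A} = {A,C,T} (union, +1)
AGMP@3: {A,C,T} ∩ {A} = {A} (intersection, +0)
AM@4: {T} ∪ {A} = {A,T} (union, +1)
AGM@4: {A,T} ∪ {C} = {A,C,T} (union, +1)
AGMP@4: {A,C,T} ∩ {T} = {T} (intersection, +0)
AM@5: {T} ∩ {T} = {T} (intersection, +0)
AGM@5: {T} ∩ {T} = {T} (intersection, +0)
AGMP@5: {T} ∪ {G} = {G,T} (union, +1)
AM@6: {A} ∪ {C} = {A,C} (union, +1)
AGM@6: {A,C} ∪ {G} = {A,C,G} (union, +1)
AGMP@6: {A,C,G} ∩ {C} = {C} (intersection, +0)
per-site changes: [2, 3, 2, 2, 2, 1, 2]; total = 14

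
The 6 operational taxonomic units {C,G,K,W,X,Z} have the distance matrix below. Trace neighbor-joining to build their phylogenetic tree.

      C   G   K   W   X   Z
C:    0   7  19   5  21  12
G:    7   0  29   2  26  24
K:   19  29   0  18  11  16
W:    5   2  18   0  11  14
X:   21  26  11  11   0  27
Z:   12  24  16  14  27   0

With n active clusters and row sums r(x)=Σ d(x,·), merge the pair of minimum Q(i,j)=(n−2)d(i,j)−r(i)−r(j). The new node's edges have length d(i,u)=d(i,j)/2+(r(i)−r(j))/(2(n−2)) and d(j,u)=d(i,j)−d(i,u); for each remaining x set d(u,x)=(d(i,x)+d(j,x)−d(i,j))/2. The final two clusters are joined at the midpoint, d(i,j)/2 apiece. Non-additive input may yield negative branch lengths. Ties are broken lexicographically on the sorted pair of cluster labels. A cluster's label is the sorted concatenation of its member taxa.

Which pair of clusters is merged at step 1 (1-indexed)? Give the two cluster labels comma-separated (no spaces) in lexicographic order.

1. join K+X (d=11, Q=-145) ⇒ KX; edges |K|=41/8, |X|=47/8
  updated: d(C,KX)=29/2, d(G,KX)=22, d(KX,W)=9, d(KX,Z)=16
2. join KX+Z (d=16, Q=-159/2) ⇒ KXZ; edges |KX|=29/4, |Z|=35/4
  updated: d(C,KXZ)=21/4, d(G,KXZ)=15, d(KXZ,W)=7/2
3. join C+KXZ (d=21/4, Q=-61/2) ⇒ CKXZ; edges |C|=1, |KXZ|=17/4
  updated: d(CKXZ,G)=67/8, d(CKXZ,W)=13/8
4. join CKXZ+G (d=67/8, Q=-12) ⇒ CGKXZ; edges |CKXZ|=4, |G|=35/8
  updated: d(CGKXZ,W)=-19/8
5. join CGKXZ+W (d=-19/8) ⇒ CGKWXZ; edges |CGKXZ|=-19/16, |W|=-19/16
final tree: (((C:1,((K:41/8,X:47/8):29/4,Z:35/4):17/4):4,G:35/8):-19/16,W:-19/16)
total length: 153/4

K,X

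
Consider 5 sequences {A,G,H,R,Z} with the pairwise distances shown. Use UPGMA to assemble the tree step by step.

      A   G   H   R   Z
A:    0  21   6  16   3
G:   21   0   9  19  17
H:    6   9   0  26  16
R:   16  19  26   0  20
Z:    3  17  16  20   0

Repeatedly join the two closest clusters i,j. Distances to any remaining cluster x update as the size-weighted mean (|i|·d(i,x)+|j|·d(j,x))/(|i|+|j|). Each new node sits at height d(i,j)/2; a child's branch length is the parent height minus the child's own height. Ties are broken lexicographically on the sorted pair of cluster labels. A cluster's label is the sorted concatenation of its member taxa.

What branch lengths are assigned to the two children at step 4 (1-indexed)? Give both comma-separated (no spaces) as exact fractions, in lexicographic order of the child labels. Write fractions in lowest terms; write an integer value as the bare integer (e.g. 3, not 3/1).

1. join A+Z (d=3) ⇒ AZ; edges |A|=3/2, |Z|=3/2
  updated: d(AZ,G)=19, d(AZ,H)=11, d(AZ,R)=18
2. join G+H (d=9) ⇒ GH; edges |G|=9/2, |H|=9/2
  updated: d(AZ,GH)=15, d(GH,R)=45/2
3. join AZ+GH (d=15) ⇒ AGHZ; edges |AZ|=6, |GH|=3
  updated: d(AGHZ,R)=81/4
4. join AGHZ+R (d=81/4) ⇒ AGHRZ; edges |AGHZ|=21/8, |R|=81/8
final tree: (((A:3/2,Z:3/2):6,(G:9/2,H:9/2):3):21/8,R:81/8)
total length: 135/4

21/8,81/8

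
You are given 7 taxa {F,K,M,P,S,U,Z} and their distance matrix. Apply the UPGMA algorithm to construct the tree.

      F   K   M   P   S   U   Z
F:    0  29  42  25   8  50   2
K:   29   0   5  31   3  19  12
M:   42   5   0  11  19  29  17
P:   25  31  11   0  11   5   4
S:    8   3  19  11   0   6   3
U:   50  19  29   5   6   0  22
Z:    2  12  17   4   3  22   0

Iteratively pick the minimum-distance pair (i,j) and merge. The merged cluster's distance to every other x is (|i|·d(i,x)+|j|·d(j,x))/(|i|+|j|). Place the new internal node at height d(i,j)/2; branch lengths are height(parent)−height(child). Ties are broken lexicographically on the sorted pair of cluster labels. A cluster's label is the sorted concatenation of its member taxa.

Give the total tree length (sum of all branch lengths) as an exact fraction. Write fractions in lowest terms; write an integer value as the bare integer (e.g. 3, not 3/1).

iteration 1: select F,Z (d=2); attach at lengths (1, 1); label the merged cluster FZ
  updated: d(FZ,K)=41/2, d(FZ,M)=59/2, d(FZ,P)=29/2, d(FZ,S)=11/2, d(FZ,U)=36
iteration 2: select K,S (d=3); attach at lengths (3/2, 3/2); label the merged cluster KS
  updated: d(FZ,KS)=13, d(KS,M)=12, d(KS,P)=21, d(KS,U)=25/2
iteration 3: select P,U (d=5); attach at lengths (5/2, 5/2); label the merged cluster PU
  updated: d(FZ,PU)=101/4, d(KS,PU)=67/4, d(M,PU)=20
iteration 4: select KS,M (d=12); attach at lengths (9/2, 6); label the merged cluster KMS
  updated: d(FZ,KMS)=37/2, d(KMS,PU)=107/6
iteration 5: select KMS,PU (d=107/6); attach at lengths (35/12, 77/12); label the merged cluster KMPSU
  updated: d(FZ,KMPSU)=106/5
iteration 6: select FZ,KMPSU (d=106/5); attach at lengths (48/5, 101/60); label the merged cluster FKMPSUZ
final tree: ((F:1,Z:1):48/5,(((K:3/2,S:3/2):9/2,M:6):35/12,(P:5/2,U:5/2):77/12):101/60)
total length: 2467/60

2467/60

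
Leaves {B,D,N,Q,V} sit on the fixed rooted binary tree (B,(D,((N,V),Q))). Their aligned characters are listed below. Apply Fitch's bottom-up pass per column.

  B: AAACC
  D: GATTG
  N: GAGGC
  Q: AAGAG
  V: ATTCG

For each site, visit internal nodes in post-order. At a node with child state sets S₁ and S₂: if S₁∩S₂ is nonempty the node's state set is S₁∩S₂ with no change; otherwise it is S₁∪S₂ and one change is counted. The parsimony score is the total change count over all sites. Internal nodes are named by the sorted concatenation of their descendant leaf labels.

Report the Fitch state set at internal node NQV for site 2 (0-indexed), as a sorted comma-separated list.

[col 0] NV: children N:{G}, V:{A} ∪→ {A,G}; cost 1
[col 0] NQV: children NV:{A,G}, Q:{A} ∩→ {A}; cost 0
[col 0] DNQV: children D:{G}, NQV:{A} ∪→ {A,G}; cost 1
[col 0] BDNQV: children B:{A}, DNQV:{A,G} ∩→ {A}; cost 0
[col 1] NV: children N:{A}, V:{T} ∪→ {A,T}; cost 1
[col 1] NQV: children NV:{A,T}, Q:{A} ∩→ {A}; cost 0
[col 1] DNQV: children D:{A}, NQV:{A} ∩→ {A}; cost 0
[col 1] BDNQV: children B:{A}, DNQV:{A} ∩→ {A}; cost 0
[col 2] NV: children N:{G}, V:{T} ∪→ {G,T}; cost 1
[col 2] NQV: children NV:{G,T}, Q:{G} ∩→ {G}; cost 0
[col 2] DNQV: children D:{T}, NQV:{G} ∪→ {G,T}; cost 1
[col 2] BDNQV: children B:{A}, DNQV:{G,T} ∪→ {A,G,T}; cost 1
[col 3] NV: children N:{G}, V:{C} ∪→ {C,G}; cost 1
[col 3] NQV: children NV:{C,G}, Q:{A} ∪→ {A,C,G}; cost 1
[col 3] DNQV: children D:{T}, NQV:{A,C,G} ∪→ {A,C,G,T}; cost 1
[col 3] BDNQV: children B:{C}, DNQV:{A,C,G,T} ∩→ {C}; cost 0
[col 4] NV: children N:{C}, V:{G} ∪→ {C,G}; cost 1
[col 4] NQV: children NV:{C,G}, Q:{G} ∩→ {G}; cost 0
[col 4] DNQV: children D:{G}, NQV:{G} ∩→ {G}; cost 0
[col 4] BDNQV: children B:{C}, DNQV:{G} ∪→ {C,G}; cost 1
per-site changes: [2, 1, 3, 3, 2]; total = 11

G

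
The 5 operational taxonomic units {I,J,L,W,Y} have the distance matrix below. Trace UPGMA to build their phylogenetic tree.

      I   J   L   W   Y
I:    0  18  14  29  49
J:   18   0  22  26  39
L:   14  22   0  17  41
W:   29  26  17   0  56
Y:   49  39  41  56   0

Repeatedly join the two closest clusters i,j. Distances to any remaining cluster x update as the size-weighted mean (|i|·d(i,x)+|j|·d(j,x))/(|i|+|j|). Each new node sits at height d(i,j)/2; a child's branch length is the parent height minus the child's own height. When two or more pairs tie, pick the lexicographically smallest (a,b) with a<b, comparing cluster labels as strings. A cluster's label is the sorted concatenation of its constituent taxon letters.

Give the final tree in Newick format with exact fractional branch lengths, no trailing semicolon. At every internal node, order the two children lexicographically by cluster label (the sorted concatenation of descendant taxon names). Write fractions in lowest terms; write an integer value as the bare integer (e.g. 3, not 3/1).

iteration 1: select I,L (d=14); attach at lengths (7, 7); label the merged cluster IL
  updated: d(IL,J)=20, d(IL,W)=23, d(IL,Y)=45
iteration 2: select IL,J (d=20); attach at lengths (3, 10); label the merged cluster IJL
  updated: d(IJL,W)=24, d(IJL,Y)=43
iteration 3: select IJL,W (d=24); attach at lengths (2, 12); label the merged cluster IJLW
  updated: d(IJLW,Y)=185/4
iteration 4: select IJLW,Y (d=185/4); attach at lengths (89/8, 185/8); label the merged cluster IJLWY
final tree: ((((I:7,L:7):3,J:10):2,W:12):89/8,Y:185/8)
total length: 301/4

((((I:7,L:7):3,J:10):2,W:12):89/8,Y:185/8)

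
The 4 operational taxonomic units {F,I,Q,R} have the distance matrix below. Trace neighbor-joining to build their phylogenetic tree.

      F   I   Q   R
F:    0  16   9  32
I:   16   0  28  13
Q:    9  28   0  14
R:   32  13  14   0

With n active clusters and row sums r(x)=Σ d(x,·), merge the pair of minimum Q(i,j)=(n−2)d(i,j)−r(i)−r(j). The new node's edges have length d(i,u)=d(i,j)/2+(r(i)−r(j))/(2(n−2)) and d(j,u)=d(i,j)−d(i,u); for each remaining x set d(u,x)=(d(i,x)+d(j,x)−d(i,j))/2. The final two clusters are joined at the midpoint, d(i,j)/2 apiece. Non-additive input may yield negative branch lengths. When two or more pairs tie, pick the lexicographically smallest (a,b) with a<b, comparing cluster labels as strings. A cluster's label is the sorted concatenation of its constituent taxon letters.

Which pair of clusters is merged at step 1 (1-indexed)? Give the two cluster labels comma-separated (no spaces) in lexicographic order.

F,Q

iteration 1: select F,Q (d=9, Q=-90); attach at lengths (6, 3); label the merged cluster FQ
  updated: d(FQ,I)=35/2, d(FQ,R)=37/2
iteration 2: select FQ,I (d=35/2, Q=-49); attach at lengths (23/2, 6); label the merged cluster FIQ
  updated: d(FIQ,R)=7
iteration 3: select FIQ,R (d=7); attach at lengths (7/2, 7/2); label the merged cluster FIQR
final tree: (((F:6,Q:3):23/2,I:6):7/2,R:7/2)
total length: 67/2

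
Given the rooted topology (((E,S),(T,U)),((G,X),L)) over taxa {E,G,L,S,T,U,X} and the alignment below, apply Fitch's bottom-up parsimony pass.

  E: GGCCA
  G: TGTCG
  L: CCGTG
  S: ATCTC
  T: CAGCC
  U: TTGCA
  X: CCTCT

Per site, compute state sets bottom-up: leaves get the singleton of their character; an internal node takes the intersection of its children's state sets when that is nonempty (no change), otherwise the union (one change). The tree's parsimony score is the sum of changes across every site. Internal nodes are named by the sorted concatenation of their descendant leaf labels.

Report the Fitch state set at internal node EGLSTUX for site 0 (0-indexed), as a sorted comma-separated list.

C

[col 0] ES: children E:{G}, S:{A} ∪→ {A,G}; cost 1
[col 0] TU: children T:{C}, U:{T} ∪→ {C,T}; cost 1
[col 0] ESTU: children ES:{A,G}, TU:{C,T} ∪→ {A,C,G,T}; cost 1
[col 0] GX: children G:{T}, X:{C} ∪→ {C,T}; cost 1
[col 0] GLX: children GX:{C,T}, L:{C} ∩→ {C}; cost 0
[col 0] EGLSTUX: children ESTU:{A,C,G,T}, GLX:{C} ∩→ {C}; cost 0
[col 1] ES: children E:{G}, S:{T} ∪→ {G,T}; cost 1
[col 1] TU: children T:{A}, U:{T} ∪→ {A,T}; cost 1
[col 1] ESTU: children ES:{G,T}, TU:{A,T} ∩→ {T}; cost 0
[col 1] GX: children G:{G}, X:{C} ∪→ {C,G}; cost 1
[col 1] GLX: children GX:{C,G}, L:{C} ∩→ {C}; cost 0
[col 1] EGLSTUX: children ESTU:{T}, GLX:{C} ∪→ {C,T}; cost 1
[col 2] ES: children E:{C}, S:{C} ∩→ {C}; cost 0
[col 2] TU: children T:{G}, U:{G} ∩→ {G}; cost 0
[col 2] ESTU: children ES:{C}, TU:{G} ∪→ {C,G}; cost 1
[col 2] GX: children G:{T}, X:{T} ∩→ {T}; cost 0
[col 2] GLX: children GX:{T}, L:{G} ∪→ {G,T}; cost 1
[col 2] EGLSTUX: children ESTU:{C,G}, GLX:{G,T} ∩→ {G}; cost 0
[col 3] ES: children E:{C}, S:{T} ∪→ {C,T}; cost 1
[col 3] TU: children T:{C}, U:{C} ∩→ {C}; cost 0
[col 3] ESTU: children ES:{C,T}, TU:{C} ∩→ {C}; cost 0
[col 3] GX: children G:{C}, X:{C} ∩→ {C}; cost 0
[col 3] GLX: children GX:{C}, L:{T} ∪→ {C,T}; cost 1
[col 3] EGLSTUX: children ESTU:{C}, GLX:{C,T} ∩→ {C}; cost 0
[col 4] ES: children E:{A}, S:{C} ∪→ {A,C}; cost 1
[col 4] TU: children T:{C}, U:{A} ∪→ {A,C}; cost 1
[col 4] ESTU: children ES:{A,C}, TU:{A,C} ∩→ {A,C}; cost 0
[col 4] GX: children G:{G}, X:{T} ∪→ {G,T}; cost 1
[col 4] GLX: children GX:{G,T}, L:{G} ∩→ {G}; cost 0
[col 4] EGLSTUX: children ESTU:{A,C}, GLX:{G} ∪→ {A,C,G}; cost 1
per-site changes: [4, 4, 2, 2, 4]; total = 16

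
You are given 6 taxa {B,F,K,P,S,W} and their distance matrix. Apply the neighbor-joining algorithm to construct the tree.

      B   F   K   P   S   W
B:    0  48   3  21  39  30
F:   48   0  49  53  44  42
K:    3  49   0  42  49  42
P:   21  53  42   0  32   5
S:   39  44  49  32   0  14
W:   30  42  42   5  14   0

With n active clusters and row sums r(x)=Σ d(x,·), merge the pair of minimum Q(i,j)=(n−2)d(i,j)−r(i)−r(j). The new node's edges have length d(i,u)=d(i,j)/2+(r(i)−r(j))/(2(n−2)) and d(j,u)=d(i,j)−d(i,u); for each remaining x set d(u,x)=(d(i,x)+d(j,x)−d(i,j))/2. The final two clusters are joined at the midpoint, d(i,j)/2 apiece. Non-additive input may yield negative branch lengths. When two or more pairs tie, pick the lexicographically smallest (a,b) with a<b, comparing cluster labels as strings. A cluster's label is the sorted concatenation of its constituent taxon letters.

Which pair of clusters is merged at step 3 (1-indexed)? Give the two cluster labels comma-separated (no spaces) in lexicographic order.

iteration 1: select B,K (d=3, Q=-314); attach at lengths (-4, 7); label the merged cluster BK
  updated: d(BK,F)=47, d(BK,P)=30, d(BK,S)=85/2, d(BK,W)=69/2
iteration 2: select P,W (d=5, Q=-401/2); attach at lengths (79/12, -19/12); label the merged cluster PW
  updated: d(BK,PW)=119/4, d(F,PW)=45, d(PW,S)=41/2
iteration 3: select BK,F (d=47, Q=-645/4); attach at lengths (309/16, 443/16); label the merged cluster BFK
  updated: d(BFK,PW)=111/8, d(BFK,S)=79/4
iteration 4: select BFK,PW (d=111/8, Q=-433/8); attach at lengths (105/16, 117/16); label the merged cluster BFKPW
  updated: d(BFKPW,S)=211/16
iteration 5: select BFKPW,S (d=211/16); attach at lengths (211/32, 211/32); label the merged cluster BFKPSW
final tree: ((((B:-4,K:7):309/16,F:443/16):105/16,(P:79/12,W:-19/12):117/16):211/32,S:211/32)
total length: 1313/16

BK,F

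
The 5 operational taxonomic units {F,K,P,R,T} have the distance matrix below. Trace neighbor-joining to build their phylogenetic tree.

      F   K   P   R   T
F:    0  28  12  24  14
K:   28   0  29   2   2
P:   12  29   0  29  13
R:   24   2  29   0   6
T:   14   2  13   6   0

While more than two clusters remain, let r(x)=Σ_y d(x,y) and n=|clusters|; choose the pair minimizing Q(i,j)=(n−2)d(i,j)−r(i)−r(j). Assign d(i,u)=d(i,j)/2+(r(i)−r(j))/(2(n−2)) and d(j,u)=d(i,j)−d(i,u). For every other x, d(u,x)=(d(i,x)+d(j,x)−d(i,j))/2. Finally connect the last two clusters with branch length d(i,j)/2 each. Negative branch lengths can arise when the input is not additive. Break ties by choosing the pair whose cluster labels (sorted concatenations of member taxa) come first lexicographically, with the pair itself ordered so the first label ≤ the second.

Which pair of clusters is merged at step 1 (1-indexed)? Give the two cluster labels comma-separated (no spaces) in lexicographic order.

F,P

iteration 1: select F,P (d=12, Q=-125); attach at lengths (31/6, 41/6); label the merged cluster FP
  updated: d(FP,K)=45/2, d(FP,R)=41/2, d(FP,T)=15/2
iteration 2: select FP,T (d=15/2, Q=-51); attach at lengths (25/2, -5); label the merged cluster FPT
  updated: d(FPT,K)=17/2, d(FPT,R)=19/2
iteration 3: select FPT,K (d=17/2, Q=-20); attach at lengths (8, 1/2); label the merged cluster FKPT
  updated: d(FKPT,R)=3/2
iteration 4: select FKPT,R (d=3/2); attach at lengths (3/4, 3/4); label the merged cluster FKPRT
final tree: ((((F:31/6,P:41/6):25/2,T:-5):8,K:1/2):3/4,R:3/4)
total length: 59/2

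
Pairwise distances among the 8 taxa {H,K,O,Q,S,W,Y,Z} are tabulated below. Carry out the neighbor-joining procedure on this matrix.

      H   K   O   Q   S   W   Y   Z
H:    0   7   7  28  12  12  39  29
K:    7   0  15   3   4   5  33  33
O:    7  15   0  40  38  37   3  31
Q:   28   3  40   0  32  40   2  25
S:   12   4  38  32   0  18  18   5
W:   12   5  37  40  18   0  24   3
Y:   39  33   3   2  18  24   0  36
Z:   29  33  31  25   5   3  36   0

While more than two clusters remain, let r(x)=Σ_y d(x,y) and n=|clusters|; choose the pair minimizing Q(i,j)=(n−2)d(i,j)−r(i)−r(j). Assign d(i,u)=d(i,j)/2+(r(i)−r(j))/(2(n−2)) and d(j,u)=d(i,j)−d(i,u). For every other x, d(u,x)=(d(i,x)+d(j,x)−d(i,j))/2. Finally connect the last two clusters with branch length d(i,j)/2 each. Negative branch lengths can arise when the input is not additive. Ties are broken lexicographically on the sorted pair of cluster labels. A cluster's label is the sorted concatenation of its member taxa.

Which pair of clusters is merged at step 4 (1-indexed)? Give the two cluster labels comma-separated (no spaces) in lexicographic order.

S,WZ

1. join Q+Y (d=2, Q=-313) ⇒ QY; edges |Q|=9/4, |Y|=-1/4
  updated: d(H,QY)=65/2, d(K,QY)=17, d(O,QY)=41/2, d(QY,S)=24, d(QY,W)=31, d(QY,Z)=59/2
2. join W+Z (d=3, Q=-443/2) ⇒ WZ; edges |W|=-19/20, |Z|=79/20
  updated: d(H,WZ)=19, d(K,WZ)=35/2, d(O,WZ)=65/2, d(QY,WZ)=115/4, d(S,WZ)=10
3. join H+O (d=7, Q=-325/2) ⇒ HO; edges |H|=-15/16, |O|=127/16
  updated: d(HO,K)=15/2, d(HO,QY)=23, d(HO,S)=43/2, d(HO,WZ)=89/4
4. join S+WZ (d=10, Q=-108) ⇒ SWZ; edges |S|=11/6, |WZ|=49/6
  updated: d(HO,SWZ)=135/8, d(K,SWZ)=23/4, d(QY,SWZ)=171/8
5. join HO+QY (d=23, Q=-251/4) ⇒ HOQY; edges |HO|=8, |QY|=15
  updated: d(HOQY,K)=3/4, d(HOQY,SWZ)=61/8
6. join HOQY+K (d=3/4, Q=-113/8) ⇒ HKOQY; edges |HOQY|=21/16, |K|=-9/16
  updated: d(HKOQY,SWZ)=101/16
7. join HKOQY+SWZ (d=101/16) ⇒ HKOQSWYZ; edges |HKOQY|=101/32, |SWZ|=101/32
final tree: ((((H:-15/16,O:127/16):8,(Q:9/4,Y:-1/4):15):21/16,K:-9/16):101/32,(S:11/6,(W:-19/20,Z:79/20):49/6):101/32)
total length: 833/16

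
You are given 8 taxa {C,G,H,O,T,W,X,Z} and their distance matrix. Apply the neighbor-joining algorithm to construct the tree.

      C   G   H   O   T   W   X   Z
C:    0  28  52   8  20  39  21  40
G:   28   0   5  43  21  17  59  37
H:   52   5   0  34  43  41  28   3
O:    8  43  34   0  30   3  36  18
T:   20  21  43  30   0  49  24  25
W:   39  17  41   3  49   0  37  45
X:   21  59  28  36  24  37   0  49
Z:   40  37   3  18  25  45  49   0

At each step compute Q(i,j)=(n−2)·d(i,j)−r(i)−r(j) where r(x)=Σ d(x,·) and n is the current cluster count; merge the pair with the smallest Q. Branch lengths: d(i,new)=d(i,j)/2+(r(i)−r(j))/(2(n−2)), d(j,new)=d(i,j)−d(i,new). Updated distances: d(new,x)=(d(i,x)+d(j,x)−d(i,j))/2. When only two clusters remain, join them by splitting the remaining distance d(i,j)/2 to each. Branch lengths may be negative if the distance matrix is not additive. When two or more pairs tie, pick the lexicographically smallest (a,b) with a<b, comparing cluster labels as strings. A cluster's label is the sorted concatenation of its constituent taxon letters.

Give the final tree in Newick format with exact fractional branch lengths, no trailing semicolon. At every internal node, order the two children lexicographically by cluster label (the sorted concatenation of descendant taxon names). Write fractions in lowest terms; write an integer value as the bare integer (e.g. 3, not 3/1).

(((C:203/32,((G:69/8,(H:7/12,Z:29/12):87/8):95/12,(O:-27/10,W:57/10):37/3):249/32):69/32,T:303/32):465/64,X:465/64)

step 1: merge (H,Z) at d=3, Q=-405; branch lengths H→7/12, Z→29/12; new cluster HZ
  updated: d(C,HZ)=89/2, d(G,HZ)=39/2, d(HZ,O)=49/2, d(HZ,T)=65/2, d(HZ,W)=83/2, d(HZ,X)=37
step 2: merge (O,W) at d=3, Q=-316; branch lengths O→-27/10, W→57/10; new cluster OW
  updated: d(C,OW)=22, d(G,OW)=57/2, d(HZ,OW)=63/2, d(OW,T)=38, d(OW,X)=35
step 3: merge (G,HZ) at d=39/2, Q=-243; branch lengths G→69/8, HZ→87/8; new cluster GHZ
  updated: d(C,GHZ)=53/2, d(GHZ,OW)=81/4, d(GHZ,T)=17, d(GHZ,X)=153/4
step 4: merge (GHZ,OW) at d=81/4, Q=-313/2; branch lengths GHZ→95/12, OW→37/3; new cluster GHOWZ
  updated: d(C,GHOWZ)=113/8, d(GHOWZ,T)=139/8, d(GHOWZ,X)=53/2
step 5: merge (C,GHOWZ) at d=113/8, Q=-679/8; branch lengths C→203/32, GHOWZ→249/32; new cluster CGHOWZ
  updated: d(CGHOWZ,T)=93/8, d(CGHOWZ,X)=267/16
step 6: merge (CGHOWZ,T) at d=93/8, Q=-837/16; branch lengths CGHOWZ→69/32, T→303/32; new cluster CGHOTWZ
  updated: d(CGHOTWZ,X)=465/32
step 7: merge (CGHOTWZ,X) at d=465/32; branch lengths CGHOTWZ→465/64, X→465/64; new cluster CGHOTWXZ
final tree: (((C:203/32,((G:69/8,(H:7/12,Z:29/12):87/8):95/12,(O:-27/10,W:57/10):37/3):249/32):69/32,T:303/32):465/64,X:465/64)
total length: 2753/32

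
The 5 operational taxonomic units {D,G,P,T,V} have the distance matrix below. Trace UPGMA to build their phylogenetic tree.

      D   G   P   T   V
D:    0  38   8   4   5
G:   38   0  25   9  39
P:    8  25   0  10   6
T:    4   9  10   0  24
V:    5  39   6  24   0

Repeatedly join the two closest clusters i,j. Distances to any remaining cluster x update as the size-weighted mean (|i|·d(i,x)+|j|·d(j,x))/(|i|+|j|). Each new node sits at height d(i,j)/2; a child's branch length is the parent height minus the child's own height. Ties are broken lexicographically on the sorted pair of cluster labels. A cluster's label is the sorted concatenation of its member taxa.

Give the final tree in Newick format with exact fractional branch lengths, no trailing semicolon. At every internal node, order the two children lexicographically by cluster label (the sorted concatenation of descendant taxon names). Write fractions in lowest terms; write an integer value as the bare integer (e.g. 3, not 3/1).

(((D:2,T:2):31/8,(P:3,V:3):23/8):8,G:111/8)

step 1: merge (D,T) at d=4; branch lengths D→2, T→2; new cluster DT
  updated: d(DT,G)=47/2, d(DT,P)=9, d(DT,V)=29/2
step 2: merge (P,V) at d=6; branch lengths P→3, V→3; new cluster PV
  updated: d(DT,PV)=47/4, d(G,PV)=32
step 3: merge (DT,PV) at d=47/4; branch lengths DT→31/8, PV→23/8; new cluster DPTV
  updated: d(DPTV,G)=111/4
step 4: merge (DPTV,G) at d=111/4; branch lengths DPTV→8, G→111/8; new cluster DGPTV
final tree: (((D:2,T:2):31/8,(P:3,V:3):23/8):8,G:111/8)
total length: 309/8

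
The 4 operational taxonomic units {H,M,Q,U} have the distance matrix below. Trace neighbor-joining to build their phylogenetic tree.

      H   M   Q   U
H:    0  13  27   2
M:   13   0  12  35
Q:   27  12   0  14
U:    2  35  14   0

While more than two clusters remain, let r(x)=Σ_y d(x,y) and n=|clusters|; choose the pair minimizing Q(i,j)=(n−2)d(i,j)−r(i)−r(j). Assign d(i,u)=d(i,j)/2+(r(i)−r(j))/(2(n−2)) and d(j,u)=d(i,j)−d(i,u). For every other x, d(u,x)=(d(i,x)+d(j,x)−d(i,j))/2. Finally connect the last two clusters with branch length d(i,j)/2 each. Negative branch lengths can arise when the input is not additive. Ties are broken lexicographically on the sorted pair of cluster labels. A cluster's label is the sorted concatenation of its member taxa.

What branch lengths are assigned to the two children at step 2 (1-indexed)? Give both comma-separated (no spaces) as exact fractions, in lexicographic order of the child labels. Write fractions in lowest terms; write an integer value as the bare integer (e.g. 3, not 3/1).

1. join H+U (d=2, Q=-89) ⇒ HU; edges |H|=-5/4, |U|=13/4
  updated: d(HU,M)=23, d(HU,Q)=39/2
2. join HU+M (d=23, Q=-109/2) ⇒ HMU; edges |HU|=61/4, |M|=31/4
  updated: d(HMU,Q)=17/4
3. join HMU+Q (d=17/4) ⇒ HMQU; edges |HMU|=17/8, |Q|=17/8
final tree: (((H:-5/4,U:13/4):61/4,M:31/4):17/8,Q:17/8)
total length: 117/4

61/4,31/4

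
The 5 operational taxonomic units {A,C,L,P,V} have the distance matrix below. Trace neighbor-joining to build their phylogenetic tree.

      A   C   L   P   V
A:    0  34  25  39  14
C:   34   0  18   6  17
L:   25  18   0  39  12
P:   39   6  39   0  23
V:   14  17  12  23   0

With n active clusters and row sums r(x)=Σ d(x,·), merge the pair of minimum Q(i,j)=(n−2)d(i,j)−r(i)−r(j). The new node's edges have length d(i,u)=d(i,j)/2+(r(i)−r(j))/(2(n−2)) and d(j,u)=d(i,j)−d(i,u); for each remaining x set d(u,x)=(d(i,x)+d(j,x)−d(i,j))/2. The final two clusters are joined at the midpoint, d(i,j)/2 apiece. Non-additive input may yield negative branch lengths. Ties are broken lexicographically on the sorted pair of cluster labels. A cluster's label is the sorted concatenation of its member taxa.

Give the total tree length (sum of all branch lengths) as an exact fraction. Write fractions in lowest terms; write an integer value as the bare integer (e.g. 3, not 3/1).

1. join C+P (d=6, Q=-164) ⇒ CP; edges |C|=-7/3, |P|=25/3
  updated: d(A,CP)=67/2, d(CP,L)=51/2, d(CP,V)=17
2. join A+V (d=14, Q=-175/2) ⇒ AV; edges |A|=115/8, |V|=-3/8
  updated: d(AV,CP)=73/4, d(AV,L)=23/2
3. join AV+CP (d=73/4, Q=-221/4) ⇒ ACPV; edges |AV|=17/8, |CP|=129/8
  updated: d(ACPV,L)=75/8
4. join ACPV+L (d=75/8) ⇒ ACLPV; edges |ACPV|=75/16, |L|=75/16
final tree: (((A:115/8,V:-3/8):17/8,(C:-7/3,P:25/3):129/8):75/16,L:75/16)
total length: 381/8

381/8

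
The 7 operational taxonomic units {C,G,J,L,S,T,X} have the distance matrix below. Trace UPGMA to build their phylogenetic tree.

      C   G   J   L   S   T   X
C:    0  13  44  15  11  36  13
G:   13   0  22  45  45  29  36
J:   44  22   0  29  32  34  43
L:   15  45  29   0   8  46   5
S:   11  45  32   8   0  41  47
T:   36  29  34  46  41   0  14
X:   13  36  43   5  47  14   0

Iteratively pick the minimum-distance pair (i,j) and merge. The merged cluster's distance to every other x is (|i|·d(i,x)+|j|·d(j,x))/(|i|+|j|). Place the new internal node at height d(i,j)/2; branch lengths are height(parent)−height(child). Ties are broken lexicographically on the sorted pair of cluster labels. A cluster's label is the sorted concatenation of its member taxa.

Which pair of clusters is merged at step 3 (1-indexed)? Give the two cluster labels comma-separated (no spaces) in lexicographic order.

step 1: merge (L,X) at d=5; branch lengths L→5/2, X→5/2; new cluster LX
  updated: d(C,LX)=14, d(G,LX)=81/2, d(J,LX)=36, d(LX,S)=55/2, d(LX,T)=30
step 2: merge (C,S) at d=11; branch lengths C→11/2, S→11/2; new cluster CS
  updated: d(CS,G)=29, d(CS,J)=38, d(CS,LX)=83/4, d(CS,T)=77/2
step 3: merge (CS,LX) at d=83/4; branch lengths CS→39/8, LX→63/8; new cluster CLSX
  updated: d(CLSX,G)=139/4, d(CLSX,J)=37, d(CLSX,T)=137/4
step 4: merge (G,J) at d=22; branch lengths G→11, J→11; new cluster GJ
  updated: d(CLSX,GJ)=287/8, d(GJ,T)=63/2
step 5: merge (GJ,T) at d=63/2; branch lengths GJ→19/4, T→63/4; new cluster GJT
  updated: d(CLSX,GJT)=106/3
step 6: merge (CLSX,GJT) at d=106/3; branch lengths CLSX→175/24, GJT→23/12; new cluster CGJLSTX
final tree: (((C:11/2,S:11/2):39/8,(L:5/2,X:5/2):63/8):175/24,((G:11,J:11):19/4,T:63/4):23/12)
total length: 1931/24

CS,LX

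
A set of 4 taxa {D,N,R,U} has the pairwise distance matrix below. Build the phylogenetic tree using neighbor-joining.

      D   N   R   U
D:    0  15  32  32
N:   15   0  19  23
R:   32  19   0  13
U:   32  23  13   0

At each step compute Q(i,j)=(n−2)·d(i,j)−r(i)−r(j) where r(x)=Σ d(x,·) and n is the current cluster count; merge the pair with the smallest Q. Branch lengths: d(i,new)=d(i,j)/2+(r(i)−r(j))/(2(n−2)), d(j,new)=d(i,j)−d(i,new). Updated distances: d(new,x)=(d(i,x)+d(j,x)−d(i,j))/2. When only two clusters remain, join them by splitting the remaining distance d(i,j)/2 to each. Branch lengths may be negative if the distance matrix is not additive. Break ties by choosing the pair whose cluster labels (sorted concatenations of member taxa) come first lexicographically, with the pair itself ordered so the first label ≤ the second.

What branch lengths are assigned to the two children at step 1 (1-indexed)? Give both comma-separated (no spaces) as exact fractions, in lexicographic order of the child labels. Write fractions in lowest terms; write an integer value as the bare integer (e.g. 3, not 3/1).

step 1: merge (D,N) at d=15, Q=-106; branch lengths D→13, N→2; new cluster DN
  updated: d(DN,R)=18, d(DN,U)=20
step 2: merge (DN,R) at d=18, Q=-51; branch lengths DN→25/2, R→11/2; new cluster DNR
  updated: d(DNR,U)=15/2
step 3: merge (DNR,U) at d=15/2; branch lengths DNR→15/4, U→15/4; new cluster DNRU
final tree: (((D:13,N:2):25/2,R:11/2):15/4,U:15/4)
total length: 81/2

13,2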